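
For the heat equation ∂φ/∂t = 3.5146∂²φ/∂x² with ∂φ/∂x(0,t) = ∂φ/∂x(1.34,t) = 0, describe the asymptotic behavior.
φ → constant (steady state). Heat is conserved (no flux at boundaries); solution approaches the spatial average.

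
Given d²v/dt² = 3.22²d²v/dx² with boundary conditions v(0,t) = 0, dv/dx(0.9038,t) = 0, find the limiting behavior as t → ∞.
v oscillates (no decay). Energy is conserved; the solution oscillates indefinitely as standing waves.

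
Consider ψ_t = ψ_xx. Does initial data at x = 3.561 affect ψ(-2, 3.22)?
Yes, for any finite x. The heat equation has infinite propagation speed, so all initial data affects all points at any t > 0.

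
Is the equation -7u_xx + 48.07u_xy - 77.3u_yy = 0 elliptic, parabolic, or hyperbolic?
Computing B² - 4AC with A = -7, B = 48.07, C = -77.3: discriminant = 146.3249 (positive). Answer: hyperbolic.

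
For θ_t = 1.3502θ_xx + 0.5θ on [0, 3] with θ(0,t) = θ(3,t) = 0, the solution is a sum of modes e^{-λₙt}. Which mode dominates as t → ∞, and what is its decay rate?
Eigenvalues: λₙ = 1.3502n²π²/3² - 0.5.
First three modes:
  n=1: λ₁ = 1.3502π²/3² - 0.5 ≈ 0.981
  n=2: λ₂ = 5.4008π²/3² - 0.5 ≈ 5.423
  n=3: λ₃ = 12.1518π²/3² - 0.5 ≈ 12.826
Since 1.3502π²/3² ≈ 1.481 > 0.5, all λₙ > 0.
The n=1 mode decays slowest → dominates as t → ∞.
Asymptotic: θ ~ c₁ sin(πx/3) e^{-λ₁t} with decay rate λ₁ ≈ 0.981.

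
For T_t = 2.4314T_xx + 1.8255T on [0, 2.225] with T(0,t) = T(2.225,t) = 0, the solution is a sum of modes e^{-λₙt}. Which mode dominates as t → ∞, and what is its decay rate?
Eigenvalues: λₙ = 2.4314n²π²/2.225² - 1.8255.
First three modes:
  n=1: λ₁ = 2.4314π²/2.225² - 1.8255 ≈ 3.022
  n=2: λ₂ = 9.7256π²/2.225² - 1.8255 ≈ 17.564
  n=3: λ₃ = 21.8826π²/2.225² - 1.8255 ≈ 41.8
Since 2.4314π²/2.225² ≈ 4.847 > 1.8255, all λₙ > 0.
The n=1 mode decays slowest → dominates as t → ∞.
Asymptotic: T ~ c₁ sin(πx/2.225) e^{-λ₁t} with decay rate λ₁ ≈ 3.022.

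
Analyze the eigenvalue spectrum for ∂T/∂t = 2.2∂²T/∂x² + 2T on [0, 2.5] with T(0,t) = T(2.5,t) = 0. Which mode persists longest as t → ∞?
Eigenvalues: λₙ = 2.2n²π²/2.5² - 2.
First three modes:
  n=1: λ₁ = 2.2π²/2.5² - 2 ≈ 1.474
  n=2: λ₂ = 8.8π²/2.5² - 2 ≈ 11.896
  n=3: λ₃ = 19.8π²/2.5² - 2 ≈ 29.267
Since 2.2π²/2.5² ≈ 3.474 > 2, all λₙ > 0.
The n=1 mode decays slowest → dominates as t → ∞.
Asymptotic: T ~ c₁ sin(πx/2.5) e^{-λ₁t} with decay rate λ₁ ≈ 1.474.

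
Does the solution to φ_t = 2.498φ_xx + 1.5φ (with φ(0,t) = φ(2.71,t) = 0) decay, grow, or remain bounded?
φ → 0. Diffusion dominates reaction (r=1.5 < κπ²/L²≈3.36); solution decays.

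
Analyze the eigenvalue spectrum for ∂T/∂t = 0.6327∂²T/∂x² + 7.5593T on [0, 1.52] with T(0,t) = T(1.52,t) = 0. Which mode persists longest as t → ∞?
Eigenvalues: λₙ = 0.6327n²π²/1.52² - 7.5593.
First three modes:
  n=1: λ₁ = 0.6327π²/1.52² - 7.5593 ≈ -4.857
  n=2: λ₂ = 2.5308π²/1.52² - 7.5593 ≈ 3.252
  n=3: λ₃ = 5.6943π²/1.52² - 7.5593 ≈ 16.766
Since 0.6327π²/1.52² ≈ 2.703 < 7.5593, λ₁ < 0.
The n=1 mode grows fastest (−λₙ is largest for n=1) → dominates.
Asymptotic: T ~ c₁ sin(πx/1.52) e^{4.857t} (exponential growth at rate −λ₁ ≈ 4.857).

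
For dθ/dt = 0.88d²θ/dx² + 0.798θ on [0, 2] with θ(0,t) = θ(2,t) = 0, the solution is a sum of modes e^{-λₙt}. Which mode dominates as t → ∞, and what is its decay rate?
Eigenvalues: λₙ = 0.88n²π²/2² - 0.798.
First three modes:
  n=1: λ₁ = 0.88π²/2² - 0.798 ≈ 1.373
  n=2: λ₂ = 3.52π²/2² - 0.798 ≈ 7.887
  n=3: λ₃ = 7.92π²/2² - 0.798 ≈ 18.744
Since 0.88π²/2² ≈ 2.171 > 0.798, all λₙ > 0.
The n=1 mode decays slowest → dominates as t → ∞.
Asymptotic: θ ~ c₁ sin(πx/2) e^{-λ₁t} with decay rate λ₁ ≈ 1.373.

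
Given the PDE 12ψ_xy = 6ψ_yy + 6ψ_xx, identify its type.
Rewriting in standard form: -6ψ_xx + 12ψ_xy - 6ψ_yy = 0. The second-order coefficients are A = -6, B = 12, C = -6. Since B² - 4AC = 0 = 0, this is a parabolic PDE.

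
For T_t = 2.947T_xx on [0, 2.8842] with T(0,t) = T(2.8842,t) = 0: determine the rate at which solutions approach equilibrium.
Eigenvalues: λₙ = 2.947n²π²/2.8842².
First three modes:
  n=1: λ₁ = 2.947π²/2.8842² ≈ 3.496
  n=2: λ₂ = 11.788π²/2.8842² ≈ 13.986 (4× faster decay)
  n=3: λ₃ = 26.523π²/2.8842² ≈ 31.468 (9× faster decay)
As t → ∞, higher modes decay exponentially faster. The n=1 mode dominates: T ~ c₁ sin(πx/2.8842) e^{-λ₁t}.
Decay rate: λ₁ = 2.947π²/2.8842² ≈ 3.496.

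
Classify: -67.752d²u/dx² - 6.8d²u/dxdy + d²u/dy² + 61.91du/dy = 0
Hyperbolic (discriminant = 317.248).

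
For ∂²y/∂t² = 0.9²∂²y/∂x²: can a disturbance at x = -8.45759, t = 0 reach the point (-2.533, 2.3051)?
No. The domain of dependence is [-4.60759, -0.45841], and -8.45759 is outside this interval.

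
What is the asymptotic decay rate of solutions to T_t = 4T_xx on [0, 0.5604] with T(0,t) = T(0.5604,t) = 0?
Eigenvalues: λₙ = 4n²π²/0.5604².
First three modes:
  n=1: λ₁ = 4π²/0.5604² ≈ 125.708
  n=2: λ₂ = 16π²/0.5604² ≈ 502.833 (4× faster decay)
  n=3: λ₃ = 36π²/0.5604² ≈ 1131.373 (9× faster decay)
As t → ∞, higher modes decay exponentially faster. The n=1 mode dominates: T ~ c₁ sin(πx/0.5604) e^{-λ₁t}.
Decay rate: λ₁ = 4π²/0.5604² ≈ 125.708.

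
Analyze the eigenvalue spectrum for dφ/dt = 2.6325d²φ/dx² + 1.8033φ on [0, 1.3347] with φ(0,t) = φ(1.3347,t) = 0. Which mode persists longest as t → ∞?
Eigenvalues: λₙ = 2.6325n²π²/1.3347² - 1.8033.
First three modes:
  n=1: λ₁ = 2.6325π²/1.3347² - 1.8033 ≈ 12.782
  n=2: λ₂ = 10.53π²/1.3347² - 1.8033 ≈ 56.536
  n=3: λ₃ = 23.6925π²/1.3347² - 1.8033 ≈ 129.46
Since 2.6325π²/1.3347² ≈ 14.585 > 1.8033, all λₙ > 0.
The n=1 mode decays slowest → dominates as t → ∞.
Asymptotic: φ ~ c₁ sin(πx/1.3347) e^{-λ₁t} with decay rate λ₁ ≈ 12.782.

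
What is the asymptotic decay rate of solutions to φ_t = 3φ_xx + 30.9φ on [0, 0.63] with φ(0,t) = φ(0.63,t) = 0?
Eigenvalues: λₙ = 3n²π²/0.63² - 30.9.
First three modes:
  n=1: λ₁ = 3π²/0.63² - 30.9 ≈ 43.7
  n=2: λ₂ = 12π²/0.63² - 30.9 ≈ 267.501
  n=3: λ₃ = 27π²/0.63² - 30.9 ≈ 640.502
Since 3π²/0.63² ≈ 74.6 > 30.9, all λₙ > 0.
The n=1 mode decays slowest → dominates as t → ∞.
Asymptotic: φ ~ c₁ sin(πx/0.63) e^{-λ₁t} with decay rate λ₁ ≈ 43.7.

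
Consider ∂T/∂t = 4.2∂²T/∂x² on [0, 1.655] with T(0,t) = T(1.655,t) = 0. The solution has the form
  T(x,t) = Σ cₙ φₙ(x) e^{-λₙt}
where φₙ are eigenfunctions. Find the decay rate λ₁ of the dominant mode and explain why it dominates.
Eigenvalues: λₙ = 4.2n²π²/1.655².
First three modes:
  n=1: λ₁ = 4.2π²/1.655² ≈ 15.134
  n=2: λ₂ = 16.8π²/1.655² ≈ 60.536 (4× faster decay)
  n=3: λ₃ = 37.8π²/1.655² ≈ 136.206 (9× faster decay)
As t → ∞, higher modes decay exponentially faster. The n=1 mode dominates: T ~ c₁ sin(πx/1.655) e^{-λ₁t}.
Decay rate: λ₁ = 4.2π²/1.655² ≈ 15.134.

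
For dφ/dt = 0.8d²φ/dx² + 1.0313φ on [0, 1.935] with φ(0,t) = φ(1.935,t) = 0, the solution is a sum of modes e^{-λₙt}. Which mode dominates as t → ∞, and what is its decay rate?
Eigenvalues: λₙ = 0.8n²π²/1.935² - 1.0313.
First three modes:
  n=1: λ₁ = 0.8π²/1.935² - 1.0313 ≈ 1.077
  n=2: λ₂ = 3.2π²/1.935² - 1.0313 ≈ 7.404
  n=3: λ₃ = 7.2π²/1.935² - 1.0313 ≈ 17.948
Since 0.8π²/1.935² ≈ 2.109 > 1.0313, all λₙ > 0.
The n=1 mode decays slowest → dominates as t → ∞.
Asymptotic: φ ~ c₁ sin(πx/1.935) e^{-λ₁t} with decay rate λ₁ ≈ 1.077.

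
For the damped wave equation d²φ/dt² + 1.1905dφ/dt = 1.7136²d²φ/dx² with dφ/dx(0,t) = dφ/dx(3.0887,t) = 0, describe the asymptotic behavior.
φ → constant (steady state). Damping (γ=1.1905) dissipates the nonconstant modes; with Neumann BCs the spatial average obeys M''+γM'=0 and tends to a finite limit.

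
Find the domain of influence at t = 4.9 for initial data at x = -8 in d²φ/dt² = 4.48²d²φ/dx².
Domain of influence: [-29.952, 13.952]. Data at x = -8 spreads outward at speed 4.48.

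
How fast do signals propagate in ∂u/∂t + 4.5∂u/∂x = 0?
Speed = 4.5. Information travels along x - 4.5t = const (rightward).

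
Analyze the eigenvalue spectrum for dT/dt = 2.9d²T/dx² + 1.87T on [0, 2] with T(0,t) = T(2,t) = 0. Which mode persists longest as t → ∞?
Eigenvalues: λₙ = 2.9n²π²/2² - 1.87.
First three modes:
  n=1: λ₁ = 2.9π²/2² - 1.87 ≈ 5.285
  n=2: λ₂ = 11.6π²/2² - 1.87 ≈ 26.752
  n=3: λ₃ = 26.1π²/2² - 1.87 ≈ 62.529
Since 2.9π²/2² ≈ 7.155 > 1.87, all λₙ > 0.
The n=1 mode decays slowest → dominates as t → ∞.
Asymptotic: T ~ c₁ sin(πx/2) e^{-λ₁t} with decay rate λ₁ ≈ 5.285.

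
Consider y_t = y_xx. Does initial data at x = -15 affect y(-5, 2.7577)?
Yes, for any finite x. The heat equation has infinite propagation speed, so all initial data affects all points at any t > 0.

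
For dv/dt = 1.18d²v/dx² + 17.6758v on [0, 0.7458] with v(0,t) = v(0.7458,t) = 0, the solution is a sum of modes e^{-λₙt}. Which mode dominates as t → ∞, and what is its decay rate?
Eigenvalues: λₙ = 1.18n²π²/0.7458² - 17.6758.
First three modes:
  n=1: λ₁ = 1.18π²/0.7458² - 17.6758 ≈ 3.262
  n=2: λ₂ = 4.72π²/0.7458² - 17.6758 ≈ 66.077
  n=3: λ₃ = 10.62π²/0.7458² - 17.6758 ≈ 170.767
Since 1.18π²/0.7458² ≈ 20.938 > 17.6758, all λₙ > 0.
The n=1 mode decays slowest → dominates as t → ∞.
Asymptotic: v ~ c₁ sin(πx/0.7458) e^{-λ₁t} with decay rate λ₁ ≈ 3.262.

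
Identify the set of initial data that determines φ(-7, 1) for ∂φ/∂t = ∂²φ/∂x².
The entire real line. The heat equation has infinite propagation speed: any initial disturbance instantly affects all points (though exponentially small far away).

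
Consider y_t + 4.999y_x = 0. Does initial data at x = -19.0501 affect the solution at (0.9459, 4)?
Yes. The characteristic through (0.9459, 4) passes through x = -19.0501.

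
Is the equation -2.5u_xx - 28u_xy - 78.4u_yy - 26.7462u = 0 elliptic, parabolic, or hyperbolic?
Computing B² - 4AC with A = -2.5, B = -28, C = -78.4: discriminant = 0 (zero). Answer: parabolic.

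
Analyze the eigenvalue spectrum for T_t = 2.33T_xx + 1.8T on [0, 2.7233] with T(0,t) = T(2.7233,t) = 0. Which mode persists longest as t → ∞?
Eigenvalues: λₙ = 2.33n²π²/2.7233² - 1.8.
First three modes:
  n=1: λ₁ = 2.33π²/2.7233² - 1.8 ≈ 1.301
  n=2: λ₂ = 9.32π²/2.7233² - 1.8 ≈ 10.603
  n=3: λ₃ = 20.97π²/2.7233² - 1.8 ≈ 26.107
Since 2.33π²/2.7233² ≈ 3.101 > 1.8, all λₙ > 0.
The n=1 mode decays slowest → dominates as t → ∞.
Asymptotic: T ~ c₁ sin(πx/2.7233) e^{-λ₁t} with decay rate λ₁ ≈ 1.301.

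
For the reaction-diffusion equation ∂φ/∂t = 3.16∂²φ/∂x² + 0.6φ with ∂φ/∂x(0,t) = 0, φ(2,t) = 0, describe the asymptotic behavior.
φ → 0. Diffusion dominates reaction (r=0.6 < κπ²/(4L²)≈1.95); solution decays.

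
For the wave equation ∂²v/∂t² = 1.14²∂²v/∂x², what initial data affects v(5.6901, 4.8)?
Domain of dependence: [0.2181, 11.1621]. Signals travel at speed 1.14, so data within |x - 5.6901| ≤ 1.14·4.8 = 5.472 can reach the point.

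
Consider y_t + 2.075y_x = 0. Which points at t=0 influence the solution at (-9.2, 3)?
A single point: x = -15.425. The characteristic through (-9.2, 3) is x - 2.075t = const, so x = -9.2 - 2.075·3 = -15.425.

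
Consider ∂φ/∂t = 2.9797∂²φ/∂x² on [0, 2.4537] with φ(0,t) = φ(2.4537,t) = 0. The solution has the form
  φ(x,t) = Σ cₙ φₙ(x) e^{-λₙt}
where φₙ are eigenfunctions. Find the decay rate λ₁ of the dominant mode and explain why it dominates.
Eigenvalues: λₙ = 2.9797n²π²/2.4537².
First three modes:
  n=1: λ₁ = 2.9797π²/2.4537² ≈ 4.885
  n=2: λ₂ = 11.9188π²/2.4537² ≈ 19.538 (4× faster decay)
  n=3: λ₃ = 26.8173π²/2.4537² ≈ 43.961 (9× faster decay)
As t → ∞, higher modes decay exponentially faster. The n=1 mode dominates: φ ~ c₁ sin(πx/2.4537) e^{-λ₁t}.
Decay rate: λ₁ = 2.9797π²/2.4537² ≈ 4.885.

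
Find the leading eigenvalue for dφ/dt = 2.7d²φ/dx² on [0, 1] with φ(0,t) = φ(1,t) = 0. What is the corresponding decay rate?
Eigenvalues: λₙ = 2.7n²π².
First three modes:
  n=1: λ₁ = 2.7π² ≈ 26.648
  n=2: λ₂ = 10.8π² ≈ 106.592 (4× faster decay)
  n=3: λ₃ = 24.3π² ≈ 239.831 (9× faster decay)
As t → ∞, higher modes decay exponentially faster. The n=1 mode dominates: φ ~ c₁ sin(πx) e^{-λ₁t}.
Decay rate: λ₁ = 2.7π² ≈ 26.648.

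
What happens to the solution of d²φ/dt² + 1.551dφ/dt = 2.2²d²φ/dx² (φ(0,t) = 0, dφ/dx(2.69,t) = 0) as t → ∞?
φ → 0. Damping (γ=1.551) dissipates energy; oscillations decay exponentially.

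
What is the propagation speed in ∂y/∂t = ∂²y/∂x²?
Infinite. The heat equation is parabolic, not hyperbolic, so disturbances propagate instantly.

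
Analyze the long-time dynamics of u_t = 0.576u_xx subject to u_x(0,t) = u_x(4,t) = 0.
Long-time behavior: u → constant (steady state). Heat is conserved (no flux at boundaries); solution approaches the spatial average.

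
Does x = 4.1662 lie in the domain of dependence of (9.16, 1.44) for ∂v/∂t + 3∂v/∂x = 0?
No. Only data at x = 4.84 affects (9.16, 1.44). Advection has one-way propagation along characteristics.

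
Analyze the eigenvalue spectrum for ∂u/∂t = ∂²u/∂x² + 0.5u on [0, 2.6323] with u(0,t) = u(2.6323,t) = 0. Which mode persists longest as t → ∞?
Eigenvalues: λₙ = n²π²/2.6323² - 0.5.
First three modes:
  n=1: λ₁ = π²/2.6323² - 0.5 ≈ 0.924
  n=2: λ₂ = 4π²/2.6323² - 0.5 ≈ 5.198
  n=3: λ₃ = 9π²/2.6323² - 0.5 ≈ 12.32
Since π²/2.6323² ≈ 1.424 > 0.5, all λₙ > 0.
The n=1 mode decays slowest → dominates as t → ∞.
Asymptotic: u ~ c₁ sin(πx/2.6323) e^{-λ₁t} with decay rate λ₁ ≈ 0.924.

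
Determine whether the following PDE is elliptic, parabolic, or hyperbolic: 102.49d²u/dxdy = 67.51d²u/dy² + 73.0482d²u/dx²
Rewriting in standard form: -73.0482d²u/dx² + 102.49d²u/dxdy - 67.51d²u/dy² = 0. Coefficients: A = -73.0482, B = 102.49, C = -67.51. B² - 4AC = -9221.735828, which is negative, so the equation is elliptic.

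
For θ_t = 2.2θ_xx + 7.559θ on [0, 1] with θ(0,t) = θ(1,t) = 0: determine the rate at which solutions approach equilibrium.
Eigenvalues: λₙ = 2.2n²π²/1² - 7.559.
First three modes:
  n=1: λ₁ = 2.2π² - 7.559 ≈ 14.154
  n=2: λ₂ = 8.8π² - 7.559 ≈ 79.294
  n=3: λ₃ = 19.8π² - 7.559 ≈ 187.859
Since 2.2π² ≈ 21.713 > 7.559, all λₙ > 0.
The n=1 mode decays slowest → dominates as t → ∞.
Asymptotic: θ ~ c₁ sin(πx/1) e^{-λ₁t} with decay rate λ₁ ≈ 14.154.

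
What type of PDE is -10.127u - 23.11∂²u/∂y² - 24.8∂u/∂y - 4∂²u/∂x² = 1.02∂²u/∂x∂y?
Rewriting in standard form: -4∂²u/∂x² - 1.02∂²u/∂x∂y - 23.11∂²u/∂y² - 24.8∂u/∂y - 10.127u = 0. With A = -4, B = -1.02, C = -23.11, the discriminant is -368.7196. This is an elliptic PDE.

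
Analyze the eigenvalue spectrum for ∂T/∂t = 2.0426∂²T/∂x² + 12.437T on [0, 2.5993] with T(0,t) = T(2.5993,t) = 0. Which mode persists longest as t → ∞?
Eigenvalues: λₙ = 2.0426n²π²/2.5993² - 12.437.
First three modes:
  n=1: λ₁ = 2.0426π²/2.5993² - 12.437 ≈ -9.453
  n=2: λ₂ = 8.1704π²/2.5993² - 12.437 ≈ -0.502
  n=3: λ₃ = 18.3834π²/2.5993² - 12.437 ≈ 14.417
Since 2.0426π²/2.5993² ≈ 2.984 < 12.437, λ₁ < 0.
The n=1 mode grows fastest (−λₙ is largest for n=1) → dominates.
Asymptotic: T ~ c₁ sin(πx/2.5993) e^{9.453t} (exponential growth at rate −λ₁ ≈ 9.453).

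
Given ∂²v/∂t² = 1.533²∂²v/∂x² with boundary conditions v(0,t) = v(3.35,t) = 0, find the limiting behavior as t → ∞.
v oscillates (no decay). Energy is conserved; the solution oscillates indefinitely as standing waves.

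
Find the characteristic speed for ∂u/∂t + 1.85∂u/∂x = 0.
Speed = 1.85. Information travels along x - 1.85t = const (rightward).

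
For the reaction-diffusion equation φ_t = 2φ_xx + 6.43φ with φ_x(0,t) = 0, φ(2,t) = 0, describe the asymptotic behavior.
φ grows unboundedly. Reaction dominates diffusion (r=6.43 > κπ²/(4L²)≈1.23); solution grows exponentially.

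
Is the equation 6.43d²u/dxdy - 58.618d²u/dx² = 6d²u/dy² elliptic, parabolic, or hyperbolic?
Rewriting in standard form: -58.618d²u/dx² + 6.43d²u/dxdy - 6d²u/dy² = 0. Computing B² - 4AC with A = -58.618, B = 6.43, C = -6: discriminant = -1365.4871 (negative). Answer: elliptic.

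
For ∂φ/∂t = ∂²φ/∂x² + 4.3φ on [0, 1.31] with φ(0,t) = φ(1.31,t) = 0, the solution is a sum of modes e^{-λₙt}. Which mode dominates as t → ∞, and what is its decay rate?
Eigenvalues: λₙ = n²π²/1.31² - 4.3.
First three modes:
  n=1: λ₁ = π²/1.31² - 4.3 ≈ 1.451
  n=2: λ₂ = 4π²/1.31² - 4.3 ≈ 18.705
  n=3: λ₃ = 9π²/1.31² - 4.3 ≈ 47.461
Since π²/1.31² ≈ 5.751 > 4.3, all λₙ > 0.
The n=1 mode decays slowest → dominates as t → ∞.
Asymptotic: φ ~ c₁ sin(πx/1.31) e^{-λ₁t} with decay rate λ₁ ≈ 1.451.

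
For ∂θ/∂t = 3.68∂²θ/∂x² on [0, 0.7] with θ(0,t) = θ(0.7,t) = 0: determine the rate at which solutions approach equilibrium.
Eigenvalues: λₙ = 3.68n²π²/0.7².
First three modes:
  n=1: λ₁ = 3.68π²/0.7² ≈ 74.123
  n=2: λ₂ = 14.72π²/0.7² ≈ 296.491 (4× faster decay)
  n=3: λ₃ = 33.12π²/0.7² ≈ 667.105 (9× faster decay)
As t → ∞, higher modes decay exponentially faster. The n=1 mode dominates: θ ~ c₁ sin(πx/0.7) e^{-λ₁t}.
Decay rate: λ₁ = 3.68π²/0.7² ≈ 74.123.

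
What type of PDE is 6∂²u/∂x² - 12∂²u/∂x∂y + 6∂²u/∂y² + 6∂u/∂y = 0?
With A = 6, B = -12, C = 6, the discriminant is 0. This is a parabolic PDE.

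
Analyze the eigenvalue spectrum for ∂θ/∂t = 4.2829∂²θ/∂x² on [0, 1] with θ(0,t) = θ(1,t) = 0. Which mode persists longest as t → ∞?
Eigenvalues: λₙ = 4.2829n²π².
First three modes:
  n=1: λ₁ = 4.2829π² ≈ 42.271
  n=2: λ₂ = 17.1316π² ≈ 169.082 (4× faster decay)
  n=3: λ₃ = 38.5461π² ≈ 380.435 (9× faster decay)
As t → ∞, higher modes decay exponentially faster. The n=1 mode dominates: θ ~ c₁ sin(πx) e^{-λ₁t}.
Decay rate: λ₁ = 4.2829π² ≈ 42.271.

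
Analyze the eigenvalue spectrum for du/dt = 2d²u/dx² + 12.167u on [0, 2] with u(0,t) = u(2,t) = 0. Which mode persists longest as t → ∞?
Eigenvalues: λₙ = 2n²π²/2² - 12.167.
First three modes:
  n=1: λ₁ = 2π²/2² - 12.167 ≈ -7.232
  n=2: λ₂ = 8π²/2² - 12.167 ≈ 7.572
  n=3: λ₃ = 18π²/2² - 12.167 ≈ 32.246
Since 2π²/2² ≈ 4.935 < 12.167, λ₁ < 0.
The n=1 mode grows fastest (−λₙ is largest for n=1) → dominates.
Asymptotic: u ~ c₁ sin(πx/2) e^{7.232t} (exponential growth at rate −λ₁ ≈ 7.232).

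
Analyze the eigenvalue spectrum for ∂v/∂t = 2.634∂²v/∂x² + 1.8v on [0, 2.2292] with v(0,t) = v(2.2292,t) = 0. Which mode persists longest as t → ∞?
Eigenvalues: λₙ = 2.634n²π²/2.2292² - 1.8.
First three modes:
  n=1: λ₁ = 2.634π²/2.2292² - 1.8 ≈ 3.431
  n=2: λ₂ = 10.536π²/2.2292² - 1.8 ≈ 19.126
  n=3: λ₃ = 23.706π²/2.2292² - 1.8 ≈ 45.283
Since 2.634π²/2.2292² ≈ 5.231 > 1.8, all λₙ > 0.
The n=1 mode decays slowest → dominates as t → ∞.
Asymptotic: v ~ c₁ sin(πx/2.2292) e^{-λ₁t} with decay rate λ₁ ≈ 3.431.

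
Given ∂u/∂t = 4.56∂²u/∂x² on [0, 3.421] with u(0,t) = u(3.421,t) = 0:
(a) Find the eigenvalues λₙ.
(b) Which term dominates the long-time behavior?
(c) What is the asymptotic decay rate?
Eigenvalues: λₙ = 4.56n²π²/3.421².
First three modes:
  n=1: λ₁ = 4.56π²/3.421² ≈ 3.846
  n=2: λ₂ = 18.24π²/3.421² ≈ 15.382 (4× faster decay)
  n=3: λ₃ = 41.04π²/3.421² ≈ 34.61 (9× faster decay)
As t → ∞, higher modes decay exponentially faster. The n=1 mode dominates: u ~ c₁ sin(πx/3.421) e^{-λ₁t}.
Decay rate: λ₁ = 4.56π²/3.421² ≈ 3.846.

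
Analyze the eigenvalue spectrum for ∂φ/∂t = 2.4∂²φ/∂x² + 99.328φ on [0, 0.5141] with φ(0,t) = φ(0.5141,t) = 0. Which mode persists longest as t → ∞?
Eigenvalues: λₙ = 2.4n²π²/0.5141² - 99.328.
First three modes:
  n=1: λ₁ = 2.4π²/0.5141² - 99.328 ≈ -9.706
  n=2: λ₂ = 9.6π²/0.5141² - 99.328 ≈ 259.161
  n=3: λ₃ = 21.6π²/0.5141² - 99.328 ≈ 707.272
Since 2.4π²/0.5141² ≈ 89.622 < 99.328, λ₁ < 0.
The n=1 mode grows fastest (−λₙ is largest for n=1) → dominates.
Asymptotic: φ ~ c₁ sin(πx/0.5141) e^{9.706t} (exponential growth at rate −λ₁ ≈ 9.706).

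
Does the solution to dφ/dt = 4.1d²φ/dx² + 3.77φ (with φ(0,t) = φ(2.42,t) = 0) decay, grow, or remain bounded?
φ → 0. Diffusion dominates reaction (r=3.77 < κπ²/L²≈6.91); solution decays.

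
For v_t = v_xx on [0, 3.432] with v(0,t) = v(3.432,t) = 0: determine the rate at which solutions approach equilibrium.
Eigenvalues: λₙ = n²π²/3.432².
First three modes:
  n=1: λ₁ = π²/3.432² ≈ 0.838
  n=2: λ₂ = 4π²/3.432² ≈ 3.352 (4× faster decay)
  n=3: λ₃ = 9π²/3.432² ≈ 7.541 (9× faster decay)
As t → ∞, higher modes decay exponentially faster. The n=1 mode dominates: v ~ c₁ sin(πx/3.432) e^{-λ₁t}.
Decay rate: λ₁ = π²/3.432² ≈ 0.838.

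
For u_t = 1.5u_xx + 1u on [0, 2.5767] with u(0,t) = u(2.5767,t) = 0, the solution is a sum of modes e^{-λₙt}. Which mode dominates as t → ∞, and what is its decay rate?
Eigenvalues: λₙ = 1.5n²π²/2.5767² - 1.
First three modes:
  n=1: λ₁ = 1.5π²/2.5767² - 1 ≈ 1.23
  n=2: λ₂ = 6π²/2.5767² - 1 ≈ 7.919
  n=3: λ₃ = 13.5π²/2.5767² - 1 ≈ 19.068
Since 1.5π²/2.5767² ≈ 2.23 > 1, all λₙ > 0.
The n=1 mode decays slowest → dominates as t → ∞.
Asymptotic: u ~ c₁ sin(πx/2.5767) e^{-λ₁t} with decay rate λ₁ ≈ 1.23.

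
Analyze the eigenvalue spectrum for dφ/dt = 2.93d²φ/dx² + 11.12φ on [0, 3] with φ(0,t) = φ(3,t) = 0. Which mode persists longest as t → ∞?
Eigenvalues: λₙ = 2.93n²π²/3² - 11.12.
First three modes:
  n=1: λ₁ = 2.93π²/3² - 11.12 ≈ -7.907
  n=2: λ₂ = 11.72π²/3² - 11.12 ≈ 1.732
  n=3: λ₃ = 26.37π²/3² - 11.12 ≈ 17.798
Since 2.93π²/3² ≈ 3.213 < 11.12, λ₁ < 0.
The n=1 mode grows fastest (−λₙ is largest for n=1) → dominates.
Asymptotic: φ ~ c₁ sin(πx/3) e^{7.907t} (exponential growth at rate −λ₁ ≈ 7.907).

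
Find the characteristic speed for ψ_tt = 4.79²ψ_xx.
Speed = 4.79. Information travels along characteristics x = x₀ ± 4.79t.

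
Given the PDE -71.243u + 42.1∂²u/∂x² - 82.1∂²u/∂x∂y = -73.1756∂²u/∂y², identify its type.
Rewriting in standard form: 42.1∂²u/∂x² - 82.1∂²u/∂x∂y + 73.1756∂²u/∂y² - 71.243u = 0. The second-order coefficients are A = 42.1, B = -82.1, C = 73.1756. Since B² - 4AC = -5582.36104 < 0, this is an elliptic PDE.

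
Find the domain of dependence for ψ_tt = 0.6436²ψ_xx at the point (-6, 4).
Domain of dependence: [-8.5744, -3.4256]. Signals travel at speed 0.6436, so data within |x - -6| ≤ 0.6436·4 = 2.5744 can reach the point.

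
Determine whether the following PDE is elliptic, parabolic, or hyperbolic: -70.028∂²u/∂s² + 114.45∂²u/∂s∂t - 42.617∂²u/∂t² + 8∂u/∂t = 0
Coefficients: A = -70.028, B = 114.45, C = -42.617. B² - 4AC = 1161.269396, which is positive, so the equation is hyperbolic.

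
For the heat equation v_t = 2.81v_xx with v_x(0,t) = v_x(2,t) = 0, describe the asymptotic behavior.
v → constant (steady state). Heat is conserved (no flux at boundaries); solution approaches the spatial average.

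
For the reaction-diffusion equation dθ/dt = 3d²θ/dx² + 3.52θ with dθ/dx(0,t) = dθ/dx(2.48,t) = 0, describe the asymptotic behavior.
θ grows unboundedly. With Neumann BCs the constant mode has diffusion eigenvalue 0, so any r > 0 makes it grow like e^(3.52t); solution grows exponentially.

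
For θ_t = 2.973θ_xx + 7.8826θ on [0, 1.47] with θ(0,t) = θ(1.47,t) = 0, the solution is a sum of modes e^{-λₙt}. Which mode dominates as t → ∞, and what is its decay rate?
Eigenvalues: λₙ = 2.973n²π²/1.47² - 7.8826.
First three modes:
  n=1: λ₁ = 2.973π²/1.47² - 7.8826 ≈ 5.696
  n=2: λ₂ = 11.892π²/1.47² - 7.8826 ≈ 46.432
  n=3: λ₃ = 26.757π²/1.47² - 7.8826 ≈ 114.326
Since 2.973π²/1.47² ≈ 13.579 > 7.8826, all λₙ > 0.
The n=1 mode decays slowest → dominates as t → ∞.
Asymptotic: θ ~ c₁ sin(πx/1.47) e^{-λ₁t} with decay rate λ₁ ≈ 5.696.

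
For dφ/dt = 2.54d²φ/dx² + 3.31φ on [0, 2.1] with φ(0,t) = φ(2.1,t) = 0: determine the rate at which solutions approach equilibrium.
Eigenvalues: λₙ = 2.54n²π²/2.1² - 3.31.
First three modes:
  n=1: λ₁ = 2.54π²/2.1² - 3.31 ≈ 2.375
  n=2: λ₂ = 10.16π²/2.1² - 3.31 ≈ 19.428
  n=3: λ₃ = 22.86π²/2.1² - 3.31 ≈ 47.851
Since 2.54π²/2.1² ≈ 5.685 > 3.31, all λₙ > 0.
The n=1 mode decays slowest → dominates as t → ∞.
Asymptotic: φ ~ c₁ sin(πx/2.1) e^{-λ₁t} with decay rate λ₁ ≈ 2.375.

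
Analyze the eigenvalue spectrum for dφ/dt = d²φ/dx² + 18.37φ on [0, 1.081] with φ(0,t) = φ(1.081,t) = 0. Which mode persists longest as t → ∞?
Eigenvalues: λₙ = n²π²/1.081² - 18.37.
First three modes:
  n=1: λ₁ = π²/1.081² - 18.37 ≈ -9.924
  n=2: λ₂ = 4π²/1.081² - 18.37 ≈ 15.414
  n=3: λ₃ = 9π²/1.081² - 18.37 ≈ 57.644
Since π²/1.081² ≈ 8.446 < 18.37, λ₁ < 0.
The n=1 mode grows fastest (−λₙ is largest for n=1) → dominates.
Asymptotic: φ ~ c₁ sin(πx/1.081) e^{9.924t} (exponential growth at rate −λ₁ ≈ 9.924).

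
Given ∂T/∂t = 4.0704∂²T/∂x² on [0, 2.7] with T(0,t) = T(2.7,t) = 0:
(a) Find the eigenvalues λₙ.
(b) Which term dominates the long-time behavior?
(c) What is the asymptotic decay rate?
Eigenvalues: λₙ = 4.0704n²π²/2.7².
First three modes:
  n=1: λ₁ = 4.0704π²/2.7² ≈ 5.511
  n=2: λ₂ = 16.2816π²/2.7² ≈ 22.043 (4× faster decay)
  n=3: λ₃ = 36.6336π²/2.7² ≈ 49.597 (9× faster decay)
As t → ∞, higher modes decay exponentially faster. The n=1 mode dominates: T ~ c₁ sin(πx/2.7) e^{-λ₁t}.
Decay rate: λ₁ = 4.0704π²/2.7² ≈ 5.511.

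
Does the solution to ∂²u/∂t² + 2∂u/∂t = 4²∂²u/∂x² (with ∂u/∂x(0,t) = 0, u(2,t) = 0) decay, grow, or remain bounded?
u → 0. Damping (γ=2) dissipates energy; oscillations decay exponentially.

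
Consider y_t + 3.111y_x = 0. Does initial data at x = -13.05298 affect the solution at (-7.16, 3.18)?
No. Only data at x = -17.05298 affects (-7.16, 3.18). Advection has one-way propagation along characteristics.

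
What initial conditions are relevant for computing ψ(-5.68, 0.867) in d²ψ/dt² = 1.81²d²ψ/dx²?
Domain of dependence: [-7.24927, -4.11073]. Signals travel at speed 1.81, so data within |x - -5.68| ≤ 1.81·0.867 = 1.56927 can reach the point.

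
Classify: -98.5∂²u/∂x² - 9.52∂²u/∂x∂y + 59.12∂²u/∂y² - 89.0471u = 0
Hyperbolic (discriminant = 23383.9104).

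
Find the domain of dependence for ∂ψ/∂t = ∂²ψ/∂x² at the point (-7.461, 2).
The entire real line. The heat equation has infinite propagation speed: any initial disturbance instantly affects all points (though exponentially small far away).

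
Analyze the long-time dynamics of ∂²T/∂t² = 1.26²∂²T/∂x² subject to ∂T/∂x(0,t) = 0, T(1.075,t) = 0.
Long-time behavior: T oscillates (no decay). Energy is conserved; the solution oscillates indefinitely as standing waves.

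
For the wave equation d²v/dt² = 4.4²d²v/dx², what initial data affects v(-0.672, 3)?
Domain of dependence: [-13.872, 12.528]. Signals travel at speed 4.4, so data within |x - -0.672| ≤ 4.4·3 = 13.2 can reach the point.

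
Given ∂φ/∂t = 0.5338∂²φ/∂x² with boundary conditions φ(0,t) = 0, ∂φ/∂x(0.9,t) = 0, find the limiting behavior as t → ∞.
φ → 0. Heat escapes through the Dirichlet boundary.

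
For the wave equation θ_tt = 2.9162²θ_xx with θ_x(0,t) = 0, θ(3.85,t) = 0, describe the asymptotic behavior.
θ oscillates (no decay). Energy is conserved; the solution oscillates indefinitely as standing waves.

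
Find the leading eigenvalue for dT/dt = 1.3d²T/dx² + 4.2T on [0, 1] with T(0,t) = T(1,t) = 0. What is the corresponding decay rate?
Eigenvalues: λₙ = 1.3n²π²/1² - 4.2.
First three modes:
  n=1: λ₁ = 1.3π² - 4.2 ≈ 8.63
  n=2: λ₂ = 5.2π² - 4.2 ≈ 47.122
  n=3: λ₃ = 11.7π² - 4.2 ≈ 111.274
Since 1.3π² ≈ 12.83 > 4.2, all λₙ > 0.
The n=1 mode decays slowest → dominates as t → ∞.
Asymptotic: T ~ c₁ sin(πx/1) e^{-λ₁t} with decay rate λ₁ ≈ 8.63.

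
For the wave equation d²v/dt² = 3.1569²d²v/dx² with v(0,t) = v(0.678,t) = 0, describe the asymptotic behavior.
v oscillates (no decay). Energy is conserved; the solution oscillates indefinitely as standing waves.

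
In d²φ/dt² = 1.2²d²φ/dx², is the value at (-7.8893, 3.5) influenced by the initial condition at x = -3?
No. The domain of dependence is [-12.0893, -3.6893], and -3 is outside this interval.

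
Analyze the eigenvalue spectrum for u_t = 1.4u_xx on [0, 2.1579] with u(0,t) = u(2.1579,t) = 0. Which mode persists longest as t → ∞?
Eigenvalues: λₙ = 1.4n²π²/2.1579².
First three modes:
  n=1: λ₁ = 1.4π²/2.1579² ≈ 2.967
  n=2: λ₂ = 5.6π²/2.1579² ≈ 11.869 (4× faster decay)
  n=3: λ₃ = 12.6π²/2.1579² ≈ 26.706 (9× faster decay)
As t → ∞, higher modes decay exponentially faster. The n=1 mode dominates: u ~ c₁ sin(πx/2.1579) e^{-λ₁t}.
Decay rate: λ₁ = 1.4π²/2.1579² ≈ 2.967.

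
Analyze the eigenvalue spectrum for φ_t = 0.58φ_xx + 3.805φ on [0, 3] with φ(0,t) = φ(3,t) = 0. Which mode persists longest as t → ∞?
Eigenvalues: λₙ = 0.58n²π²/3² - 3.805.
First three modes:
  n=1: λ₁ = 0.58π²/3² - 3.805 ≈ -3.169
  n=2: λ₂ = 2.32π²/3² - 3.805 ≈ -1.261
  n=3: λ₃ = 5.22π²/3² - 3.805 ≈ 1.919
Since 0.58π²/3² ≈ 0.636 < 3.805, λ₁ < 0.
The n=1 mode grows fastest (−λₙ is largest for n=1) → dominates.
Asymptotic: φ ~ c₁ sin(πx/3) e^{3.169t} (exponential growth at rate −λ₁ ≈ 3.169).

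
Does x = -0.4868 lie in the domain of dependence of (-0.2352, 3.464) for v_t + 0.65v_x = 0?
No. Only data at x = -2.4868 affects (-0.2352, 3.464). Advection has one-way propagation along characteristics.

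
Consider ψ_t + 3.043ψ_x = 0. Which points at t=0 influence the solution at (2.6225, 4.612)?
A single point: x = -11.411816. The characteristic through (2.6225, 4.612) is x - 3.043t = const, so x = 2.6225 - 3.043·4.612 = -11.411816.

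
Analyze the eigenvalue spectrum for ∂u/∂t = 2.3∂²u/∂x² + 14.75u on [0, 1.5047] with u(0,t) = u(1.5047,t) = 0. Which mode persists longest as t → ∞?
Eigenvalues: λₙ = 2.3n²π²/1.5047² - 14.75.
First three modes:
  n=1: λ₁ = 2.3π²/1.5047² - 14.75 ≈ -4.724
  n=2: λ₂ = 9.2π²/1.5047² - 14.75 ≈ 25.354
  n=3: λ₃ = 20.7π²/1.5047² - 14.75 ≈ 75.484
Since 2.3π²/1.5047² ≈ 10.026 < 14.75, λ₁ < 0.
The n=1 mode grows fastest (−λₙ is largest for n=1) → dominates.
Asymptotic: u ~ c₁ sin(πx/1.5047) e^{4.724t} (exponential growth at rate −λ₁ ≈ 4.724).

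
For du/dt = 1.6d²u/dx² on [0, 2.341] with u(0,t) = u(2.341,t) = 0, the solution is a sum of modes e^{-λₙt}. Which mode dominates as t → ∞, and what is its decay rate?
Eigenvalues: λₙ = 1.6n²π²/2.341².
First three modes:
  n=1: λ₁ = 1.6π²/2.341² ≈ 2.881
  n=2: λ₂ = 6.4π²/2.341² ≈ 11.526 (4× faster decay)
  n=3: λ₃ = 14.4π²/2.341² ≈ 25.933 (9× faster decay)
As t → ∞, higher modes decay exponentially faster. The n=1 mode dominates: u ~ c₁ sin(πx/2.341) e^{-λ₁t}.
Decay rate: λ₁ = 1.6π²/2.341² ≈ 2.881.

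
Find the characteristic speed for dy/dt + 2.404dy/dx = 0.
Speed = 2.404. Information travels along x - 2.404t = const (rightward).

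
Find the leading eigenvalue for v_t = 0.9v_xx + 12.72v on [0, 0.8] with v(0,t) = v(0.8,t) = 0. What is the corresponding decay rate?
Eigenvalues: λₙ = 0.9n²π²/0.8² - 12.72.
First three modes:
  n=1: λ₁ = 0.9π²/0.8² - 12.72 ≈ 1.159
  n=2: λ₂ = 3.6π²/0.8² - 12.72 ≈ 42.797
  n=3: λ₃ = 8.1π²/0.8² - 12.72 ≈ 112.192
Since 0.9π²/0.8² ≈ 13.879 > 12.72, all λₙ > 0.
The n=1 mode decays slowest → dominates as t → ∞.
Asymptotic: v ~ c₁ sin(πx/0.8) e^{-λ₁t} with decay rate λ₁ ≈ 1.159.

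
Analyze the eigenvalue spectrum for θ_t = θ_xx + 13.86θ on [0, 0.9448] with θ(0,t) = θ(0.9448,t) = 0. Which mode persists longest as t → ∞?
Eigenvalues: λₙ = n²π²/0.9448² - 13.86.
First three modes:
  n=1: λ₁ = π²/0.9448² - 13.86 ≈ -2.803
  n=2: λ₂ = 4π²/0.9448² - 13.86 ≈ 30.366
  n=3: λ₃ = 9π²/0.9448² - 13.86 ≈ 85.649
Since π²/0.9448² ≈ 11.057 < 13.86, λ₁ < 0.
The n=1 mode grows fastest (−λₙ is largest for n=1) → dominates.
Asymptotic: θ ~ c₁ sin(πx/0.9448) e^{2.803t} (exponential growth at rate −λ₁ ≈ 2.803).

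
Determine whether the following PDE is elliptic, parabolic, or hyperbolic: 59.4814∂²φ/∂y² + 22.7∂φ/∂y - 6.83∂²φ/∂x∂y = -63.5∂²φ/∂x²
Rewriting in standard form: 63.5∂²φ/∂x² - 6.83∂²φ/∂x∂y + 59.4814∂²φ/∂y² + 22.7∂φ/∂y = 0. Coefficients: A = 63.5, B = -6.83, C = 59.4814. B² - 4AC = -15061.6267, which is negative, so the equation is elliptic.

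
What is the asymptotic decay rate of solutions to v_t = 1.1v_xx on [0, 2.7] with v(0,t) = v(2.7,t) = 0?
Eigenvalues: λₙ = 1.1n²π²/2.7².
First three modes:
  n=1: λ₁ = 1.1π²/2.7² ≈ 1.489
  n=2: λ₂ = 4.4π²/2.7² ≈ 5.957 (4× faster decay)
  n=3: λ₃ = 9.9π²/2.7² ≈ 13.403 (9× faster decay)
As t → ∞, higher modes decay exponentially faster. The n=1 mode dominates: v ~ c₁ sin(πx/2.7) e^{-λ₁t}.
Decay rate: λ₁ = 1.1π²/2.7² ≈ 1.489.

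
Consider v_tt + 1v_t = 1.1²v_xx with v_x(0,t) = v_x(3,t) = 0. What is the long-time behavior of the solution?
As t → ∞, v → constant (steady state). Damping (γ=1) dissipates the nonconstant modes; with Neumann BCs the spatial average obeys M''+γM'=0 and tends to a finite limit.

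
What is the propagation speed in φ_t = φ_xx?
Infinite. The heat equation is parabolic, not hyperbolic, so disturbances propagate instantly.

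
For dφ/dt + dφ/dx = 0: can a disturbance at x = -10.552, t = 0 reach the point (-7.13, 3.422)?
Yes. The characteristic through (-7.13, 3.422) passes through x = -10.552.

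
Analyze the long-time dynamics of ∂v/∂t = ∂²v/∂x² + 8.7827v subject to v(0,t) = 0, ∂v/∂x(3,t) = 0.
Long-time behavior: v grows unboundedly. Reaction dominates diffusion (r=8.7827 > κπ²/(4L²)≈0.27); solution grows exponentially.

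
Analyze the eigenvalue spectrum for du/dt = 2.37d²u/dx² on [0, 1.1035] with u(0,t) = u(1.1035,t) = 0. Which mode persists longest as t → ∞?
Eigenvalues: λₙ = 2.37n²π²/1.1035².
First three modes:
  n=1: λ₁ = 2.37π²/1.1035² ≈ 19.209
  n=2: λ₂ = 9.48π²/1.1035² ≈ 76.836 (4× faster decay)
  n=3: λ₃ = 21.33π²/1.1035² ≈ 172.88 (9× faster decay)
As t → ∞, higher modes decay exponentially faster. The n=1 mode dominates: u ~ c₁ sin(πx/1.1035) e^{-λ₁t}.
Decay rate: λ₁ = 2.37π²/1.1035² ≈ 19.209.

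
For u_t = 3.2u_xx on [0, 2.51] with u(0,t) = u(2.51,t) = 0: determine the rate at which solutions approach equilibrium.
Eigenvalues: λₙ = 3.2n²π²/2.51².
First three modes:
  n=1: λ₁ = 3.2π²/2.51² ≈ 5.013
  n=2: λ₂ = 12.8π²/2.51² ≈ 20.052 (4× faster decay)
  n=3: λ₃ = 28.8π²/2.51² ≈ 45.117 (9× faster decay)
As t → ∞, higher modes decay exponentially faster. The n=1 mode dominates: u ~ c₁ sin(πx/2.51) e^{-λ₁t}.
Decay rate: λ₁ = 3.2π²/2.51² ≈ 5.013.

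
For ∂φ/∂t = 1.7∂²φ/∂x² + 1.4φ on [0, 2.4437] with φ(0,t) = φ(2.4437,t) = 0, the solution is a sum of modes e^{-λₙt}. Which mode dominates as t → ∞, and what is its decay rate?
Eigenvalues: λₙ = 1.7n²π²/2.4437² - 1.4.
First three modes:
  n=1: λ₁ = 1.7π²/2.4437² - 1.4 ≈ 1.41
  n=2: λ₂ = 6.8π²/2.4437² - 1.4 ≈ 9.839
  n=3: λ₃ = 15.3π²/2.4437² - 1.4 ≈ 23.887
Since 1.7π²/2.4437² ≈ 2.81 > 1.4, all λₙ > 0.
The n=1 mode decays slowest → dominates as t → ∞.
Asymptotic: φ ~ c₁ sin(πx/2.4437) e^{-λ₁t} with decay rate λ₁ ≈ 1.41.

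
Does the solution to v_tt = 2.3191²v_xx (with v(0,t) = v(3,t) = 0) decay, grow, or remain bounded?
v oscillates (no decay). Energy is conserved; the solution oscillates indefinitely as standing waves.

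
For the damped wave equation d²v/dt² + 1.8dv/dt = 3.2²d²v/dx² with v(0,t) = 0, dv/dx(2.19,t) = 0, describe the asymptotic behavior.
v → 0. Damping (γ=1.8) dissipates energy; oscillations decay exponentially.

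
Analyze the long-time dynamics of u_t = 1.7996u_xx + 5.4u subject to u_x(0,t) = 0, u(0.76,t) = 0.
Long-time behavior: u → 0. Diffusion dominates reaction (r=5.4 < κπ²/(4L²)≈7.69); solution decays.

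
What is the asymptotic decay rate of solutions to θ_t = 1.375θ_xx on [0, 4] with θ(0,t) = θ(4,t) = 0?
Eigenvalues: λₙ = 1.375n²π²/4².
First three modes:
  n=1: λ₁ = 1.375π²/4² ≈ 0.848
  n=2: λ₂ = 5.5π²/4² ≈ 3.393 (4× faster decay)
  n=3: λ₃ = 12.375π²/4² ≈ 7.634 (9× faster decay)
As t → ∞, higher modes decay exponentially faster. The n=1 mode dominates: θ ~ c₁ sin(πx/4) e^{-λ₁t}.
Decay rate: λ₁ = 1.375π²/4² ≈ 0.848.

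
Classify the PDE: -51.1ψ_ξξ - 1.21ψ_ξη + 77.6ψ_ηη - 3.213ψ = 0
A = -51.1, B = -1.21, C = 77.6. Discriminant B² - 4AC = 15862.9041. Since 15862.9041 > 0, hyperbolic.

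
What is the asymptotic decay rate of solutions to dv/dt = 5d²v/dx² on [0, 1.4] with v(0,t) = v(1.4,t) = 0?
Eigenvalues: λₙ = 5n²π²/1.4².
First three modes:
  n=1: λ₁ = 5π²/1.4² ≈ 25.178
  n=2: λ₂ = 20π²/1.4² ≈ 100.71 (4× faster decay)
  n=3: λ₃ = 45π²/1.4² ≈ 226.598 (9× faster decay)
As t → ∞, higher modes decay exponentially faster. The n=1 mode dominates: v ~ c₁ sin(πx/1.4) e^{-λ₁t}.
Decay rate: λ₁ = 5π²/1.4² ≈ 25.178.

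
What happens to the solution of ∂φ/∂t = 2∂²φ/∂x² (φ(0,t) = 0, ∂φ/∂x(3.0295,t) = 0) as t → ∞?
φ → 0. Heat escapes through the Dirichlet boundary.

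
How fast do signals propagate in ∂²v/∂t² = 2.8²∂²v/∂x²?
Speed = 2.8. Information travels along characteristics x = x₀ ± 2.8t.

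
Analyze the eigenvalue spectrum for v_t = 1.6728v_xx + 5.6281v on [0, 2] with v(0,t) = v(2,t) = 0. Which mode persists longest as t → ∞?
Eigenvalues: λₙ = 1.6728n²π²/2² - 5.6281.
First three modes:
  n=1: λ₁ = 1.6728π²/2² - 5.6281 ≈ -1.501
  n=2: λ₂ = 6.6912π²/2² - 5.6281 ≈ 10.882
  n=3: λ₃ = 15.0552π²/2² - 5.6281 ≈ 31.519
Since 1.6728π²/2² ≈ 4.127 < 5.6281, λ₁ < 0.
The n=1 mode grows fastest (−λₙ is largest for n=1) → dominates.
Asymptotic: v ~ c₁ sin(πx/2) e^{1.501t} (exponential growth at rate −λ₁ ≈ 1.501).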